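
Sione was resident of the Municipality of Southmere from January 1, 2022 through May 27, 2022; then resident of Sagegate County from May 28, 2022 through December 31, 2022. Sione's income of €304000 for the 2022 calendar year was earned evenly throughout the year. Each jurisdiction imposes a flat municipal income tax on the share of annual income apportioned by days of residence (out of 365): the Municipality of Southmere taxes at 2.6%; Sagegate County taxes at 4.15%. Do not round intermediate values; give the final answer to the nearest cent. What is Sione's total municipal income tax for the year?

The Municipality of Southmere, January 1 – May 27, 2022: 147 days → €304000 × 2.6% × 147/365 = €3183.2548
Sagegate County, May 28 – December 31, 2022: 218 days → €304000 × 4.15% × 218/365 = €7535.0356
Total = €10718.2904

€10718.29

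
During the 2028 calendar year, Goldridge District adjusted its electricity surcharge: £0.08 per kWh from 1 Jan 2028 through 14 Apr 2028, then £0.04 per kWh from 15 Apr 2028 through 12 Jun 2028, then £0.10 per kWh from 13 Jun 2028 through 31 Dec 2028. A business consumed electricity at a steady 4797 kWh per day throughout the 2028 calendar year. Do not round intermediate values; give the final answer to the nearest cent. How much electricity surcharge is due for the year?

£148,515.12

1 Jan – 14 Apr 2028: 105 days × 4797 kWh/day = 503,685 kWh at £0.08/kWh → £40,294.80
15 Apr – 12 Jun 2028: 59 days × 4797 kWh/day = 283,023 kWh at £0.04/kWh → £11,320.92
13 Jun – 31 Dec 2028: 202 days × 4797 kWh/day = 968,994 kWh at £0.10/kWh → £96,899.40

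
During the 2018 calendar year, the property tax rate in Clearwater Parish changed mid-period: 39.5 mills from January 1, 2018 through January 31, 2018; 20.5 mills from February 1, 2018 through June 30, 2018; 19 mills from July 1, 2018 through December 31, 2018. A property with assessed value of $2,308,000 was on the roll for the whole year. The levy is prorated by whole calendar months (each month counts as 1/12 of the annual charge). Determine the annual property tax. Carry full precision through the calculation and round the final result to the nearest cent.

$49,237.33

January 1 – January 31, 2018: 1 month at 39.5 mills → $2,308,000 × 3.95% × 1/12 = $7,597.1667
February 1 – June 30, 2018: 5 months at 20.5 mills → $2,308,000 × 2.05% × 5/12 = $19,714.1667
July 1 – December 31, 2018: 6 months at 19 mills → $2,308,000 × 1.9% × 6/12 = $21,926.0000
Total = $49,237.3333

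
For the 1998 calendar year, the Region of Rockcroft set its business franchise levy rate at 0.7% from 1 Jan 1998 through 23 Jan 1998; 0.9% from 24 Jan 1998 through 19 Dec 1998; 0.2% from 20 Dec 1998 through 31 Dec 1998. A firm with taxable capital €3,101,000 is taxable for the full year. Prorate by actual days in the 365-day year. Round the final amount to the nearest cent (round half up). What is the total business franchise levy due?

1 Jan – 23 Jan 1998: 23 days at 0.7% → €3,101,000 × 0.7% × 23/365 = €1,367.8384
24 Jan – 19 Dec 1998: 330 days at 0.9% → €3,101,000 × 0.9% × 330/365 = €25,232.7945
20 Dec – 31 Dec 1998: 12 days at 0.2% → €3,101,000 × 0.2% × 12/365 = €203.9014
Total = €26,804.5342

€26,804.53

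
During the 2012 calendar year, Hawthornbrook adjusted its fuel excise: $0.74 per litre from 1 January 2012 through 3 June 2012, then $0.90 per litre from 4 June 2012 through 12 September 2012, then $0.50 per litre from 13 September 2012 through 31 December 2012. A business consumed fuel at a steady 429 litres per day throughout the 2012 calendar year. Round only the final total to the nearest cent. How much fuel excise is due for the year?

$111,797.40

1 January – 3 June 2012: 155 days × 429 litres/day = 66,495 litres at $0.74/litre → $49,206.30
4 June – 12 September 2012: 101 days × 429 litres/day = 43,329 litres at $0.90/litre → $38,996.10
13 September – 31 December 2012: 110 days × 429 litres/day = 47,190 litres at $0.50/litre → $23,595.00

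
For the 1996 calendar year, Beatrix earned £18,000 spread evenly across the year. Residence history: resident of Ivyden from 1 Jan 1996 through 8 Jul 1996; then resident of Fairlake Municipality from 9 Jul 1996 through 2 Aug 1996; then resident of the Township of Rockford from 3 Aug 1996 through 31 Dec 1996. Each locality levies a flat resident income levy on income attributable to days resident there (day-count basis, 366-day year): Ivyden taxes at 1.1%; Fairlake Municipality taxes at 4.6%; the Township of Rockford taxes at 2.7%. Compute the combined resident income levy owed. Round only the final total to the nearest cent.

£359.85

Ivyden, 1 Jan – 8 Jul 1996: 190 days → £18,000 × 1.1% × 190/366 = £102.7869
Fairlake Municipality, 9 Jul – 2 Aug 1996: 25 days → £18,000 × 4.6% × 25/366 = £56.5574
The Township of Rockford, 3 Aug – 31 Dec 1996: 151 days → £18,000 × 2.7% × 151/366 = £200.5082
Total = £359.8525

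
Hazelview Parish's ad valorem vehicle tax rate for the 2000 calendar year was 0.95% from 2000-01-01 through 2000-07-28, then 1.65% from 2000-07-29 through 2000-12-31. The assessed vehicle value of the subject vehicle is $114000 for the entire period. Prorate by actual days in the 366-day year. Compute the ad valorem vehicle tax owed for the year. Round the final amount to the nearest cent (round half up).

2000-01-01 to 2000-07-28: 210 days at 0.95% → $114000 × 0.95% × 210/366 = $621.3934
2000-07-29 to 2000-12-31: 156 days at 1.65% → $114000 × 1.65% × 156/366 = $801.7377
Total = $1423.1311

$1423.13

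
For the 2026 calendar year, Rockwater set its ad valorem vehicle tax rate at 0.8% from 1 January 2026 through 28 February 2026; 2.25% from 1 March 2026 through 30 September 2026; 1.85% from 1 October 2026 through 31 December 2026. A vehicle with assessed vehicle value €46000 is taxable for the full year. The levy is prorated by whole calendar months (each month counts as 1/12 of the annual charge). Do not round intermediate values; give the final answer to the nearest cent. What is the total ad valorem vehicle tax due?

1 January – 28 February 2026: 2 months at 0.8% → €46000 × 0.8% × 2/12 = €61.3333
1 March – 30 September 2026: 7 months at 2.25% → €46000 × 2.25% × 7/12 = €603.7500
1 October – 31 December 2026: 3 months at 1.85% → €46000 × 1.85% × 3/12 = €212.7500
Total = €877.8333

€877.83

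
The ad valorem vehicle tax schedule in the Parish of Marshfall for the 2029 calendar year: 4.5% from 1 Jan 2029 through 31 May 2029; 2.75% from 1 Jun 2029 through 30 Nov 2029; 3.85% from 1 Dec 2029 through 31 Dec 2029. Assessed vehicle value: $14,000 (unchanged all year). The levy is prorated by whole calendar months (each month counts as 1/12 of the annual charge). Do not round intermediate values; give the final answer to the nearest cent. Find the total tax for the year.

1 Jan – 31 May 2029: 5 months at 4.5% → $14,000 × 4.5% × 5/12 = $262.5000
1 Jun – 30 Nov 2029: 6 months at 2.75% → $14,000 × 2.75% × 6/12 = $192.5000
1 Dec – 31 Dec 2029: 1 month at 3.85% → $14,000 × 3.85% × 1/12 = $44.9167
Total = $499.9167

$499.92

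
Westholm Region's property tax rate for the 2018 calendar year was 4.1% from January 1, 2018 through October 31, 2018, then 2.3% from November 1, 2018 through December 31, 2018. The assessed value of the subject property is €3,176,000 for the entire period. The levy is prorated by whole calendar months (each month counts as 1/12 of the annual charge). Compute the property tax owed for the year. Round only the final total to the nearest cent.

January 1 – October 31, 2018: 10 months at 4.1% → €3,176,000 × 4.1% × 10/12 = €108,513.3333
November 1 – December 31, 2018: 2 months at 2.3% → €3,176,000 × 2.3% × 2/12 = €12,174.6667
Total = €120,688.0000

€120,688.00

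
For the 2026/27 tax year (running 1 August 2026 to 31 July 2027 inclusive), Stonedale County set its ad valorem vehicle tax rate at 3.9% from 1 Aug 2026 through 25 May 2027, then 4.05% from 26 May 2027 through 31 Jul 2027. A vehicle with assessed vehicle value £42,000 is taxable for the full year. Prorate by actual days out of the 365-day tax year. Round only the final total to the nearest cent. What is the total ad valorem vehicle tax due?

1 Aug 2026 – 25 May 2027: 298 days at 3.9% → £42,000 × 3.9% × 298/365 = £1,337.3260
26 May – 31 Jul 2027: 67 days at 4.05% → £42,000 × 4.05% × 67/365 = £312.2384
Total = £1,649.5644

£1,649.56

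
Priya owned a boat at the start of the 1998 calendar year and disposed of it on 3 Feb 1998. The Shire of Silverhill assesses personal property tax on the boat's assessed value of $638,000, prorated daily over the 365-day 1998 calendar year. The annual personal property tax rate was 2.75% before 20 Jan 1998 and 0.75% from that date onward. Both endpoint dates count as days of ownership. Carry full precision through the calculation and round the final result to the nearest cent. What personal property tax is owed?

$1,109.95

1 Jan – 19 Jan 1998: 19 days at 2.75% → $638,000 × 2.75% × 19/365 = $913.3014
20 Jan – 3 Feb 1998: 15 days at 0.75% → $638,000 × 0.75% × 15/365 = $196.6438
Total = $1,109.9452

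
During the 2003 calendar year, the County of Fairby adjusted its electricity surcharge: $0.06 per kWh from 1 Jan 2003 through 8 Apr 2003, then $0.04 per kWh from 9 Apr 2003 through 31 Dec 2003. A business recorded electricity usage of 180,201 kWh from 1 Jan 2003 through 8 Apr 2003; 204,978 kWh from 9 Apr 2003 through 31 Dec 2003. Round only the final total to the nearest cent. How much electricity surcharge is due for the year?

1 Jan – 8 Apr 2003: 180,201 kWh at $0.06/kWh → $10,812.06
9 Apr – 31 Dec 2003: 204,978 kWh at $0.04/kWh → $8,199.12

$19,011.18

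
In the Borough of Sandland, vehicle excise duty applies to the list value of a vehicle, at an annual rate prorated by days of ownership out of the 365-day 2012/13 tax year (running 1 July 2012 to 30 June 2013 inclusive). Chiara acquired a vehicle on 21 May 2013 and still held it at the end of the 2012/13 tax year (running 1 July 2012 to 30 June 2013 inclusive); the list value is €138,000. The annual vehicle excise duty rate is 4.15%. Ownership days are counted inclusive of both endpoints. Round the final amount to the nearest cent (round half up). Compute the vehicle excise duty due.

Days held (21 May – 30 June 2013): 41 out of 365
Tax = €138,000 × 4.15% × 41/365 = €643.3068

€643.31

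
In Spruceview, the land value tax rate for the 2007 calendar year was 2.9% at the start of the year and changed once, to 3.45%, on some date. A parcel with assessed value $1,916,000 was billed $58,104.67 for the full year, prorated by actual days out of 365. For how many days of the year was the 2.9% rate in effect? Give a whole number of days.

277 days

Let d = days at the first rate; then 365 − d days at the second rate.
$1,916,000 × [2.9%·d + 3.45%·(365−d)] / 365 = $58,104.67
Solving gives d = 277, so the new rate took effect on October 5, 2007.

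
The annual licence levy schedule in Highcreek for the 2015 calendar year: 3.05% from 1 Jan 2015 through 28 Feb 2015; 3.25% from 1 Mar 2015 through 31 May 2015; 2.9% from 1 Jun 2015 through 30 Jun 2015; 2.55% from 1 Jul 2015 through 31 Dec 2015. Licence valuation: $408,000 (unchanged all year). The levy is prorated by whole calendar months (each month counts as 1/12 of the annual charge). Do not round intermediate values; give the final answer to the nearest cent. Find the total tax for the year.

$11,577.00

1 Jan – 28 Feb 2015: 2 months at 3.05% → $408,000 × 3.05% × 2/12 = $2,074.0000
1 Mar – 31 May 2015: 3 months at 3.25% → $408,000 × 3.25% × 3/12 = $3,315.0000
1 Jun – 30 Jun 2015: 1 month at 2.9% → $408,000 × 2.9% × 1/12 = $986.0000
1 Jul – 31 Dec 2015: 6 months at 2.55% → $408,000 × 2.55% × 6/12 = $5,202.0000
Total = $11,577.0000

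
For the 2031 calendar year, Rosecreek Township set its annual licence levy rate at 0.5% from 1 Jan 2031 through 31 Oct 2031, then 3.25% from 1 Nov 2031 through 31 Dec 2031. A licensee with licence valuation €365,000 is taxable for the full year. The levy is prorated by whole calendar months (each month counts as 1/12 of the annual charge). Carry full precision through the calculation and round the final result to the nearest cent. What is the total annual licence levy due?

€3,497.92

1 Jan – 31 Oct 2031: 10 months at 0.5% → €365,000 × 0.5% × 10/12 = €1,520.8333
1 Nov – 31 Dec 2031: 2 months at 3.25% → €365,000 × 3.25% × 2/12 = €1,977.0833
Total = €3,497.9167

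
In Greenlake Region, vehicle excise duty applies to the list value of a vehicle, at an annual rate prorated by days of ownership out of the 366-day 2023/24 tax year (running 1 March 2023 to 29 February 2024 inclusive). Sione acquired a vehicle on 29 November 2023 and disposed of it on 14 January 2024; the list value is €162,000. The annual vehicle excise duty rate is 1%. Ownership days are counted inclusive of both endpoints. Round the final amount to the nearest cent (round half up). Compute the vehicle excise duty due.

Days held (29 November 2023 – 14 January 2024): 47 out of 366
Tax = €162,000 × 1% × 47/366 = €208.0328

€208.03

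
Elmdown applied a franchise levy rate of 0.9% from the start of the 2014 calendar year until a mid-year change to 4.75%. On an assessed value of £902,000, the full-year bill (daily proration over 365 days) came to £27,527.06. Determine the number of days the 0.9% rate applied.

Let d = days at the first rate; then 365 − d days at the second rate.
£902,000 × [0.9%·d + 4.75%·(365−d)] / 365 = £27,527.06
Solving gives d = 161, so the new rate took effect on 11 Jun 2014.

161 days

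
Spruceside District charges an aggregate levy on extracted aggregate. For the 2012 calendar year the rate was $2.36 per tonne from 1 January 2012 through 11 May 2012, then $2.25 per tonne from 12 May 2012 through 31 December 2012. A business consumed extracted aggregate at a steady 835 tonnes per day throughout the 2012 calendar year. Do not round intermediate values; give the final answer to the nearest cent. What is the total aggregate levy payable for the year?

1 January – 11 May 2012: 132 days × 835 tonnes/day = 110,220 tonnes at $2.36/tonne → $260119.20
12 May – 31 December 2012: 234 days × 835 tonnes/day = 195,390 tonnes at $2.25/tonne → $439627.50

$699746.70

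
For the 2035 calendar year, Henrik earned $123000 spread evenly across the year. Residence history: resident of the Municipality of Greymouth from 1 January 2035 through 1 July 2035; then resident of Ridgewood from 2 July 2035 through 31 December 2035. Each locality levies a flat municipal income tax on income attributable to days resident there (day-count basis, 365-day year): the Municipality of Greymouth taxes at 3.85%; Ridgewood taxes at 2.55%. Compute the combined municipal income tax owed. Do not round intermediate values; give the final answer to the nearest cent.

$3933.81

The Municipality of Greymouth, 1 January – 1 July 2035: 182 days → $123000 × 3.85% × 182/365 = $2361.2630
Ridgewood, 2 July – 31 December 2035: 183 days → $123000 × 2.55% × 183/365 = $1572.5466
Total = $3933.8096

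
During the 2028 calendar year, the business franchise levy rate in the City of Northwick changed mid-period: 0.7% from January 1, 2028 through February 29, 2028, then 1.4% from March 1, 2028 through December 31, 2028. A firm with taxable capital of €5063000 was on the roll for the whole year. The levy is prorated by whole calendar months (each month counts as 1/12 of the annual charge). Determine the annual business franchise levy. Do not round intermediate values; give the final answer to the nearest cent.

January 1 – February 29, 2028: 2 months at 0.7% → €5063000 × 0.7% × 2/12 = €5906.8333
March 1 – December 31, 2028: 10 months at 1.4% → €5063000 × 1.4% × 10/12 = €59068.3333
Total = €64975.1667

€64975.17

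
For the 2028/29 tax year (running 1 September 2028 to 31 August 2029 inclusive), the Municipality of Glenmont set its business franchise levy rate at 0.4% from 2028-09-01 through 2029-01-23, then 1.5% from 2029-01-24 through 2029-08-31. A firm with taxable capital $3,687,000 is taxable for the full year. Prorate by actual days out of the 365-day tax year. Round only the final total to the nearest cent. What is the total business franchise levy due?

$39,193.32

2028-09-01 to 2029-01-23: 145 days at 0.4% → $3,687,000 × 0.4% × 145/365 = $5,858.7945
2029-01-24 to 2029-08-31: 220 days at 1.5% → $3,687,000 × 1.5% × 220/365 = $33,334.5205
Total = $39,193.3151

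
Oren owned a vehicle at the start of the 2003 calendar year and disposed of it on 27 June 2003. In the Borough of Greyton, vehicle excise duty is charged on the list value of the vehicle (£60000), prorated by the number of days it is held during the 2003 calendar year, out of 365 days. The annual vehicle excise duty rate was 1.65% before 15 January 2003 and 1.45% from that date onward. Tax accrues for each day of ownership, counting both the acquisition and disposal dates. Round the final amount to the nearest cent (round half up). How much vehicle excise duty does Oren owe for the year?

1 January – 14 January 2003: 14 days at 1.65% → £60000 × 1.65% × 14/365 = £37.9726
15 January – 27 June 2003: 164 days at 1.45% → £60000 × 1.45% × 164/365 = £390.9041
Total = £428.8767

£428.88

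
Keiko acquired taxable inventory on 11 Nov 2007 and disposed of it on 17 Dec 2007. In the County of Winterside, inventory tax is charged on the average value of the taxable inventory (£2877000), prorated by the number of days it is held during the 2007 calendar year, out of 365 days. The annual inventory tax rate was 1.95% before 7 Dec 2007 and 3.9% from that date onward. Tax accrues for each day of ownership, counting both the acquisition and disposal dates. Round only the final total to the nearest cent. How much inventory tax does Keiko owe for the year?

£7377.73

11 Nov – 6 Dec 2007: 26 days at 1.95% → £2877000 × 1.95% × 26/365 = £3996.2712
7 Dec – 17 Dec 2007: 11 days at 3.9% → £2877000 × 3.9% × 11/365 = £3381.4603
Total = £7377.7315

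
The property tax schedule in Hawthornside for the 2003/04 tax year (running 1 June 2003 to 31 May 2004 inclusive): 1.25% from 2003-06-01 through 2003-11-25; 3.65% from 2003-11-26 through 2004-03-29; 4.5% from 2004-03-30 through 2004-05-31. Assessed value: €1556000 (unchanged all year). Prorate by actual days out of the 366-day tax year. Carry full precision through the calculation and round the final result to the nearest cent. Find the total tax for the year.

2003-06-01 to 2003-11-25: 178 days at 1.25% → €1556000 × 1.25% × 178/366 = €9459.2896
2003-11-26 to 2004-03-29: 125 days at 3.65% → €1556000 × 3.65% × 125/366 = €19396.8579
2004-03-30 to 2004-05-31: 63 days at 4.5% → €1556000 × 4.5% × 63/366 = €12052.6230
Total = €40908.7705

€40908.77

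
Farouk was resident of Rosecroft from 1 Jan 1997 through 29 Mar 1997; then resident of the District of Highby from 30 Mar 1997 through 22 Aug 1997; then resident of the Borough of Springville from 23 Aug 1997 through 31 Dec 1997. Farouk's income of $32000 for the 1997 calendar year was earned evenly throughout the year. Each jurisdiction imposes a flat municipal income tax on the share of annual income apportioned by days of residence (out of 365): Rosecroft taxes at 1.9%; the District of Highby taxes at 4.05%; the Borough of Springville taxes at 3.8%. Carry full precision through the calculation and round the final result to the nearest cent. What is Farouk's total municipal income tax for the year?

$1101.41

Rosecroft, 1 Jan – 29 Mar 1997: 88 days → $32000 × 1.9% × 88/365 = $146.5863
The District of Highby, 30 Mar – 22 Aug 1997: 146 days → $32000 × 4.05% × 146/365 = $518.4000
The Borough of Springville, 23 Aug – 31 Dec 1997: 131 days → $32000 × 3.8% × 131/365 = $436.4274
Total = $1101.4137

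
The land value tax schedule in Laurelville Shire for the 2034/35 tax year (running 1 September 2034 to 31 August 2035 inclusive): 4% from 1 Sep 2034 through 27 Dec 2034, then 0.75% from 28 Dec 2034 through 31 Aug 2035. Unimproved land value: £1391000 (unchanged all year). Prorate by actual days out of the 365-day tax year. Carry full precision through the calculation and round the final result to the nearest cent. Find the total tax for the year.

£25047.53

1 Sep – 27 Dec 2034: 118 days at 4% → £1391000 × 4% × 118/365 = £17987.7260
28 Dec 2034 – 31 Aug 2035: 247 days at 0.75% → £1391000 × 0.75% × 247/365 = £7059.8014
Total = £25047.5274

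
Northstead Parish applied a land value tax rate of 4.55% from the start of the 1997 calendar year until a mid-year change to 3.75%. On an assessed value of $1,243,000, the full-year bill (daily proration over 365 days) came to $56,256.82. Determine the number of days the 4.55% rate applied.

Let d = days at the first rate; then 365 − d days at the second rate.
$1,243,000 × [4.55%·d + 3.75%·(365−d)] / 365 = $56,256.82
Solving gives d = 354, so the new rate took effect on 21 Dec 1997.

354 days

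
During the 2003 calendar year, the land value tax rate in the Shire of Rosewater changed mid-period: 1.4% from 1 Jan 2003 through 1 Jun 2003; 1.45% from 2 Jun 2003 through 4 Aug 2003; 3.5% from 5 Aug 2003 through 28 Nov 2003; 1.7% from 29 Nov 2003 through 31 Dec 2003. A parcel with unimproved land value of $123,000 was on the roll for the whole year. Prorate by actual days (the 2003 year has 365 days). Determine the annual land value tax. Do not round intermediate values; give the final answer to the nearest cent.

$2,587.04

1 Jan – 1 Jun 2003: 152 days at 1.4% → $123,000 × 1.4% × 152/365 = $717.1068
2 Jun – 4 Aug 2003: 64 days at 1.45% → $123,000 × 1.45% × 64/365 = $312.7233
5 Aug – 28 Nov 2003: 116 days at 3.5% → $123,000 × 3.5% × 116/365 = $1,368.1644
29 Nov – 31 Dec 2003: 33 days at 1.7% → $123,000 × 1.7% × 33/365 = $189.0493
Total = $2,587.0438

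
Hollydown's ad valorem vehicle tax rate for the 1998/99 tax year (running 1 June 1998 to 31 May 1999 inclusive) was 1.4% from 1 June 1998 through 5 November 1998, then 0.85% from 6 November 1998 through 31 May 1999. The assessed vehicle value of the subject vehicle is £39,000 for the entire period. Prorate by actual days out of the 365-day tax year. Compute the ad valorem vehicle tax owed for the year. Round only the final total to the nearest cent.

£424.35

1 June – 5 November 1998: 158 days at 1.4% → £39,000 × 1.4% × 158/365 = £236.3507
6 November 1998 – 31 May 1999: 207 days at 0.85% → £39,000 × 0.85% × 207/365 = £188.0014
Total = £424.3521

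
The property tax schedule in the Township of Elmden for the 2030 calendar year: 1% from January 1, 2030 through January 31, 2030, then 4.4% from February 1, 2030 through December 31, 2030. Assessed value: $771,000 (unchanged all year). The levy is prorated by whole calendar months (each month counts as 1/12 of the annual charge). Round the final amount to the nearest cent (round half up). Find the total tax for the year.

$31,739.50

January 1 – January 31, 2030: 1 month at 1% → $771,000 × 1% × 1/12 = $642.5000
February 1 – December 31, 2030: 11 months at 4.4% → $771,000 × 4.4% × 11/12 = $31,097.0000
Total = $31,739.5000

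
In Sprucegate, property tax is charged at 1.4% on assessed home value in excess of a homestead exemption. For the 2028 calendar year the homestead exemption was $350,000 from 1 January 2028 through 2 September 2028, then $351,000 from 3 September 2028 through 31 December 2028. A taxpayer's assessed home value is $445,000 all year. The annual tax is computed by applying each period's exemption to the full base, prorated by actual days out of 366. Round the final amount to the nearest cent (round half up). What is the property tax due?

1 January – 2 September 2028: 246 days, exemption $350,000 → ($445,000 − $350,000) × 1.4% × 246/366 = $893.9344
3 September – 31 December 2028: 120 days, exemption $351,000 → ($445,000 − $351,000) × 1.4% × 120/366 = $431.4754
Total = $1,325.4098

$1,325.41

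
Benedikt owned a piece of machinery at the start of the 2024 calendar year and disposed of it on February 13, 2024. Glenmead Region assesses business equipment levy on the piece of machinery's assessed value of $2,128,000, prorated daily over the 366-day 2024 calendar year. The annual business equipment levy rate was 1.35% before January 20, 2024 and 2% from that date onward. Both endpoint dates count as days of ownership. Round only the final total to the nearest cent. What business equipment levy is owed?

January 1 – January 19, 2024: 19 days at 1.35% → $2,128,000 × 1.35% × 19/366 = $1,491.3443
January 20 – February 13, 2024: 25 days at 2% → $2,128,000 × 2% × 25/366 = $2,907.1038
Total = $4,398.4481

$4,398.45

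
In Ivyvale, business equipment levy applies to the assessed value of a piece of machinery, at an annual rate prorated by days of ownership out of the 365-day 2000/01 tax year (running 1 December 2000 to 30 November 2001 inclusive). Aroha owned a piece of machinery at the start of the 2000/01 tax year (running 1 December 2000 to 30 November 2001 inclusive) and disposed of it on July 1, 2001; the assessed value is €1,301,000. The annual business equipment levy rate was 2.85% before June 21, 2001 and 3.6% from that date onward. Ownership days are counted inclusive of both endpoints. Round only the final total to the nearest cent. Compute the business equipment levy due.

€21,931.65

December 1, 2000 – June 20, 2001: 202 days at 2.85% → €1,301,000 × 2.85% × 202/365 = €20,520.1562
June 21 – July 1, 2001: 11 days at 3.6% → €1,301,000 × 3.6% × 11/365 = €1,411.4959
Total = €21,931.6521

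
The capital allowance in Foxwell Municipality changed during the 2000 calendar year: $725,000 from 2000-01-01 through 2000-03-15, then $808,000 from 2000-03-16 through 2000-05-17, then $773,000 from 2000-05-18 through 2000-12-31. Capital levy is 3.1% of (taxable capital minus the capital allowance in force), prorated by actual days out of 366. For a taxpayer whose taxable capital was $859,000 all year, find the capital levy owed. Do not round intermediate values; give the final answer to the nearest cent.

2000-01-01 to 2000-03-15: 75 days, exemption $725,000 → ($859,000 − $725,000) × 3.1% × 75/366 = $851.2295
2000-03-16 to 2000-05-17: 63 days, exemption $808,000 → ($859,000 − $808,000) × 3.1% × 63/366 = $272.1393
2000-05-18 to 2000-12-31: 228 days, exemption $773,000 → ($859,000 − $773,000) × 3.1% × 228/366 = $1,660.7869
Total = $2,784.1557

$2,784.16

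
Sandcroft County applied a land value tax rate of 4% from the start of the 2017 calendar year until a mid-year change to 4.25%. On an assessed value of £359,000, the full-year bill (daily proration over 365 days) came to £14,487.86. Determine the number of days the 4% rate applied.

313 days

Let d = days at the first rate; then 365 − d days at the second rate.
£359,000 × [4%·d + 4.25%·(365−d)] / 365 = £14,487.86
Solving gives d = 313, so the new rate took effect on 10 Nov 2017.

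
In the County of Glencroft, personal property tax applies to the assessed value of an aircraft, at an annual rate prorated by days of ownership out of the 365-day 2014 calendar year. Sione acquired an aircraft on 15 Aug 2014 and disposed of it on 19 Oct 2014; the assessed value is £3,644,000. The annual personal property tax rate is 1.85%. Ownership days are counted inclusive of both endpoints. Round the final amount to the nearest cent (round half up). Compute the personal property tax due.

Days held (15 Aug – 19 Oct 2014): 66 out of 365
Tax = £3,644,000 × 1.85% × 66/365 = £12,189.9288

£12,189.93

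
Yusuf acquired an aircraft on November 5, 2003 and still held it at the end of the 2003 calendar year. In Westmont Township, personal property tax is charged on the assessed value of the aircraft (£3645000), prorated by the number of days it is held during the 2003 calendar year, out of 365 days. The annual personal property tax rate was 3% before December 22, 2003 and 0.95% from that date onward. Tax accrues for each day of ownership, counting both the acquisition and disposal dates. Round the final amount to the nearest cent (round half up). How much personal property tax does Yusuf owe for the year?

£15029.38

November 5 – December 21, 2003: 47 days at 3% → £3645000 × 3% × 47/365 = £14080.6849
December 22 – December 31, 2003: 10 days at 0.95% → £3645000 × 0.95% × 10/365 = £948.6986
Total = £15029.3836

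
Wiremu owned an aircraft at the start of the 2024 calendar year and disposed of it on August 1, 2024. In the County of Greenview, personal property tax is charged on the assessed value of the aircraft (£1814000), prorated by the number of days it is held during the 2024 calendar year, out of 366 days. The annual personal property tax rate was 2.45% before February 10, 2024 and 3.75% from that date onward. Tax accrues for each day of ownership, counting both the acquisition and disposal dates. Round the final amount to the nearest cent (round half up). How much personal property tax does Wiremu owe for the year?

£37196.91

January 1 – February 9, 2024: 40 days at 2.45% → £1814000 × 2.45% × 40/366 = £4857.1585
February 10 – August 1, 2024: 174 days at 3.75% → £1814000 × 3.75% × 174/366 = £32339.7541
Total = £37196.9126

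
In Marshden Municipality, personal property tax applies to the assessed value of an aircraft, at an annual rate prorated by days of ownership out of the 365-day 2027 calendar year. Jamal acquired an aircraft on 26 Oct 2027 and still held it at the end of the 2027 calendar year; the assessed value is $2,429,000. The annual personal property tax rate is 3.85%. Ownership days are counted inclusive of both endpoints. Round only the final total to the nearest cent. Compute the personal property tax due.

$17,166.04

Days held (26 Oct – 31 Dec 2027): 67 out of 365
Tax = $2,429,000 × 3.85% × 67/365 = $17,166.0425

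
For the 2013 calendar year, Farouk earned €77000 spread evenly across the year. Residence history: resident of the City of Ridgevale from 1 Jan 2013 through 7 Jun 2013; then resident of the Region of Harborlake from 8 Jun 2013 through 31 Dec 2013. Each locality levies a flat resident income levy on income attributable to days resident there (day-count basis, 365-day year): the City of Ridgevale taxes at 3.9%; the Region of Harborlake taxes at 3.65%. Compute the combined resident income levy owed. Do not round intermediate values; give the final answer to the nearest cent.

€2893.83

The City of Ridgevale, 1 Jan – 7 Jun 2013: 158 days → €77000 × 3.9% × 158/365 = €1299.9288
The Region of Harborlake, 8 Jun – 31 Dec 2013: 207 days → €77000 × 3.65% × 207/365 = €1593.9000
Total = €2893.8288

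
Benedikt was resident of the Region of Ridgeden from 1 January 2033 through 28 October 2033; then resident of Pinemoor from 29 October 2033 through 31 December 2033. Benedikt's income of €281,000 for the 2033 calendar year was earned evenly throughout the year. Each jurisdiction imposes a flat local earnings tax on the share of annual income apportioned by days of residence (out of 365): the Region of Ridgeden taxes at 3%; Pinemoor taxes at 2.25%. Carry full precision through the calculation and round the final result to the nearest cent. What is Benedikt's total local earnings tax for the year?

The Region of Ridgeden, 1 January – 28 October 2033: 301 days → €281,000 × 3% × 301/365 = €6,951.8630
Pinemoor, 29 October – 31 December 2033: 64 days → €281,000 × 2.25% × 64/365 = €1,108.6027
Total = €8,060.4658

€8,060.47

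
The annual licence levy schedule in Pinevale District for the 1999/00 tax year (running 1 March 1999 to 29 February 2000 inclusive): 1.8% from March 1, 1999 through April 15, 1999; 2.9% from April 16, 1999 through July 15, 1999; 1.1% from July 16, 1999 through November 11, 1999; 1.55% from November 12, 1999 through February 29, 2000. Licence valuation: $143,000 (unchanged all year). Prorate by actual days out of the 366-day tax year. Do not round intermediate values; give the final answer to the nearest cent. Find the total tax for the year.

March 1 – April 15, 1999: 46 days at 1.8% → $143,000 × 1.8% × 46/366 = $323.5082
April 16 – July 15, 1999: 91 days at 2.9% → $143,000 × 2.9% × 91/366 = $1,031.0847
July 16 – November 11, 1999: 119 days at 1.1% → $143,000 × 1.1% × 119/366 = $511.4399
November 12, 1999 – February 29, 2000: 110 days at 1.55% → $143,000 × 1.55% × 110/366 = $666.1612
Total = $2,532.1940

$2,532.19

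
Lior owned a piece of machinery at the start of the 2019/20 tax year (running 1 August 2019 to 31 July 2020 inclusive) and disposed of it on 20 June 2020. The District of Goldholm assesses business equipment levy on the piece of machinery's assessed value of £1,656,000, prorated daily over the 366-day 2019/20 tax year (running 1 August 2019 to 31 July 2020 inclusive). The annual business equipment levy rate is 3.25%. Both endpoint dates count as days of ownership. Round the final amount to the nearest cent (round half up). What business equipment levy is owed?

Days held (1 August 2019 – 20 June 2020): 325 out of 366
Tax = £1,656,000 × 3.25% × 325/366 = £47,790.9836

£47,790.98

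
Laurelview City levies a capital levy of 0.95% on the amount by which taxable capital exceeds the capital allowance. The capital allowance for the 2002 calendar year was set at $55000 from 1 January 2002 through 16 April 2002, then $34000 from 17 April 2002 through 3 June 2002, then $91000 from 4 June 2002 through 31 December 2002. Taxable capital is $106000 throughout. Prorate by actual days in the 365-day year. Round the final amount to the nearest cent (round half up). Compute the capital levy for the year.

1 January – 16 April 2002: 106 days, exemption $55000 → ($106000 − $55000) × 0.95% × 106/365 = $140.7041
17 April – 3 June 2002: 48 days, exemption $34000 → ($106000 − $34000) × 0.95% × 48/365 = $89.9507
4 June – 31 December 2002: 211 days, exemption $91000 → ($106000 − $91000) × 0.95% × 211/365 = $82.3767
Total = $313.0315

$313.03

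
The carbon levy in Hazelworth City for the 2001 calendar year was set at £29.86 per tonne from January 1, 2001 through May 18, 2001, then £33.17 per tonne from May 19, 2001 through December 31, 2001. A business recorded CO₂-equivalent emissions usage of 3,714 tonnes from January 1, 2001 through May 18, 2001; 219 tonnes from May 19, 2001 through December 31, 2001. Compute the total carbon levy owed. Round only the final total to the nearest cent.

January 1 – May 18, 2001: 3,714 tonnes at £29.86/tonne → £110900.04
May 19 – December 31, 2001: 219 tonnes at £33.17/tonne → £7264.23

£118164.27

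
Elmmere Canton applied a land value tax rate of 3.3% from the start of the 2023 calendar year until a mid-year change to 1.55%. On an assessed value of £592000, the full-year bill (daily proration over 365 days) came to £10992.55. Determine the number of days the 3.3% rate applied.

Let d = days at the first rate; then 365 − d days at the second rate.
£592000 × [3.3%·d + 1.55%·(365−d)] / 365 = £10992.55
Solving gives d = 64, so the new rate took effect on March 6, 2023.

64 days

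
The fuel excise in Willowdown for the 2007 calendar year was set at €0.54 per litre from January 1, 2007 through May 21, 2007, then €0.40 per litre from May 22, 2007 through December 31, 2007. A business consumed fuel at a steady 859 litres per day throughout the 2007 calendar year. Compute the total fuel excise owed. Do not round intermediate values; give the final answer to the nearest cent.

€142,370.66

January 1 – May 21, 2007: 141 days × 859 litres/day = 121,119 litres at €0.54/litre → €65,404.26
May 22 – December 31, 2007: 224 days × 859 litres/day = 192,416 litres at €0.40/litre → €76,966.40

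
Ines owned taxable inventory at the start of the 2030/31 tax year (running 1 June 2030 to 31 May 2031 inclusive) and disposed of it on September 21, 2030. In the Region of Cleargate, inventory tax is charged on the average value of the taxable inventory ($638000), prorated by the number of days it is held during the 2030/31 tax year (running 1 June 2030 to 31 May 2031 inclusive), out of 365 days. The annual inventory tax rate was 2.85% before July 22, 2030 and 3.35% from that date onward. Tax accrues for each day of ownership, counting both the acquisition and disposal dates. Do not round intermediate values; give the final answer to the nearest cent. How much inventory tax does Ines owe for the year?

June 1 – July 21, 2030: 51 days at 2.85% → $638000 × 2.85% × 51/365 = $2540.6384
July 22 – September 21, 2030: 62 days at 3.35% → $638000 × 3.35% × 62/365 = $3630.4822
Total = $6171.1205

$6171.12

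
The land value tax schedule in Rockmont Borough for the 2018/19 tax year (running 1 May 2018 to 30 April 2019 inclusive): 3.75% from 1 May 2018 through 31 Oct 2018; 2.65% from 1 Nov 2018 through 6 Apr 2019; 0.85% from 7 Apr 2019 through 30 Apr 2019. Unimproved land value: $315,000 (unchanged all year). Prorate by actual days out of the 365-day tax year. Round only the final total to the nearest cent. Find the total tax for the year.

$9,721.42

1 May – 31 Oct 2018: 184 days at 3.75% → $315,000 × 3.75% × 184/365 = $5,954.7945
1 Nov 2018 – 6 Apr 2019: 157 days at 2.65% → $315,000 × 2.65% × 157/365 = $3,590.5685
7 Apr – 30 Apr 2019: 24 days at 0.85% → $315,000 × 0.85% × 24/365 = $176.0548
Total = $9,721.4178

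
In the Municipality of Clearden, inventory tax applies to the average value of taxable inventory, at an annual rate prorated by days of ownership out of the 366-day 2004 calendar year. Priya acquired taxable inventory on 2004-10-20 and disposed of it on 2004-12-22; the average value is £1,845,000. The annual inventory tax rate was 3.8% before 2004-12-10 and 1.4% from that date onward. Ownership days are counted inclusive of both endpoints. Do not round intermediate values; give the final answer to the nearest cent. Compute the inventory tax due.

£10,686.89

2004-10-20 to 2004-12-09: 51 days at 3.8% → £1,845,000 × 3.8% × 51/366 = £9,769.4262
2004-12-10 to 2004-12-22: 13 days at 1.4% → £1,845,000 × 1.4% × 13/366 = £917.4590
Total = £10,686.8852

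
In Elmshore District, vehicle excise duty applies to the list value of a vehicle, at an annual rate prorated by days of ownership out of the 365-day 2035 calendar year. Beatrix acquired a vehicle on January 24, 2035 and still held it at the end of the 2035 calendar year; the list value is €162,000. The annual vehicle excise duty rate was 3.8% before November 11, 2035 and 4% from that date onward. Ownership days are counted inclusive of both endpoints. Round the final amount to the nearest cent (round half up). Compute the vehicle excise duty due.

€5,813.36

January 24 – November 10, 2035: 291 days at 3.8% → €162,000 × 3.8% × 291/365 = €4,907.9342
November 11 – December 31, 2035: 51 days at 4% → €162,000 × 4% × 51/365 = €905.4247
Total = €5,813.3589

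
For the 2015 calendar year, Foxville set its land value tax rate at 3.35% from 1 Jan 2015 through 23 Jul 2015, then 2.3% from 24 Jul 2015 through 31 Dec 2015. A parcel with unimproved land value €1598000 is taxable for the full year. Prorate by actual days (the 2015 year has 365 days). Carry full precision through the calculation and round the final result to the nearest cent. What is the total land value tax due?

€46131.85

1 Jan – 23 Jul 2015: 204 days at 3.35% → €1598000 × 3.35% × 204/365 = €29919.8137
24 Jul – 31 Dec 2015: 161 days at 2.3% → €1598000 × 2.3% × 161/365 = €16212.0384
Total = €46131.8521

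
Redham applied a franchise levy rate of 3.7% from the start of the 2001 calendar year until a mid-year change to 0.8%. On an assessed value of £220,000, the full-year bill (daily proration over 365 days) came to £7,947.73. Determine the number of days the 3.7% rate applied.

Let d = days at the first rate; then 365 − d days at the second rate.
£220,000 × [3.7%·d + 0.8%·(365−d)] / 365 = £7,947.73
Solving gives d = 354, so the new rate took effect on December 21, 2001.

354 days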